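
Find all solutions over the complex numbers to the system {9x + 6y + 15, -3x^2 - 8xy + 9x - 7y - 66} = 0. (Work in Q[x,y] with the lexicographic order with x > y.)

Compute a lex Gröbner basis by Buchberger's algorithm.
f_1 = 9x + 6y + 15, LT = x.
f_2 = -3x^2 - 8xy + 9x - 7y - 66, LT = x^2.

S(f_1,f_2): lcm = x^2. S = -2xy + 14/3x - 7/3y - 22.
  leading term xy: subtract (-2/9y)·f_1 from -2xy + 14/3x - 7/3y - 22 → 14/3x + 4/3y^2 + y - 22
  leading term x: subtract (14/27)·f_1 from 14/3x + 4/3y^2 + y - 22 → 4/3y^2 - 19/9y - 268/9
  leading term y^2: no divisor's leading term divides it; move 4/3y^2 to the remainder.
  leading term y: no divisor's leading term divides it; move -19/9y to the remainder.
  leading term 1: no divisor's leading term divides it; move -268/9 to the remainder.
  remainder 4/3y^2 - 19/9y - 268/9 ≠ 0; add h_3 = 4/3y^2 - 19/9y - 268/9 to the basis.

The other S-polynomials (S(f_1,h_3), S(f_2,h_3)) all reduce to 0 modulo the current basis, so we have a Gröbner basis.
Inter-reduce: drop elements whose leading term is divisible by another's, tail-reduce, and make monic.
Reduced Gröbner basis: {x + 2/3y + 5/3, y^2 - 19/12y - 67/3}.

Since the basis is lex-ordered, y^2 - 19/12y - 67/3 is univariate in y. Its roots are {-4, 67/12}. Back-substituting each root into the other basis elements fixes the other coordinates.
  y = -4: the earlier basis element becomes x - 1 = 0, giving x = 1 — point (1, -4).
  y = 67/12: the earlier basis element becomes x + 97/18 = 0, giving x = -97/18 — point (-97/18, 67/12).
Each listed point satisfies every original equation (direct substitution).

{(1, -4), (-97/18, 67/12)}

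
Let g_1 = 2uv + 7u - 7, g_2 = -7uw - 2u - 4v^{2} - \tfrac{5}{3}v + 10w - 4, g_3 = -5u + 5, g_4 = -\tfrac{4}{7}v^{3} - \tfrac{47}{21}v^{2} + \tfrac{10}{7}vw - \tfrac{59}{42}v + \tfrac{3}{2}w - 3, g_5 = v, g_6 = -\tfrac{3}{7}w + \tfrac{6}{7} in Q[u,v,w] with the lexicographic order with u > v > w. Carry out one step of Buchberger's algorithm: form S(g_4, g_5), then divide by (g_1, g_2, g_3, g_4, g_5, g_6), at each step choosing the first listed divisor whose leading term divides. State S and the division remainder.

lcm(LM(g_4), LM(g_5)) = v^{3}.
S = (lcm/LT(g_4))·g_4 − (lcm/LT(g_5))·g_5 = \tfrac{47}{12}v^{2} - \tfrac{5}{2}vw + \tfrac{59}{24}v - \tfrac{21}{8}w + \tfrac{21}{4}.
Reduce S modulo (g_1, g_2, g_3, g_4, g_5, g_6) in that order:
  leading term v^{2}: subtract (\tfrac{47}{12}v)·g_5 from \tfrac{47}{12}v^{2} - \tfrac{5}{2}vw + \tfrac{59}{24}v - \tfrac{21}{8}w + \tfrac{21}{4} → -\tfrac{5}{2}vw + \tfrac{59}{24}v - \tfrac{21}{8}w + \tfrac{21}{4}
  leading term vw: subtract (-\tfrac{5}{2}w)·g_5 from -\tfrac{5}{2}vw + \tfrac{59}{24}v - \tfrac{21}{8}w + \tfrac{21}{4} → \tfrac{59}{24}v - \tfrac{21}{8}w + \tfrac{21}{4}
  leading term v: subtract (\tfrac{59}{24})·g_5 from \tfrac{59}{24}v - \tfrac{21}{8}w + \tfrac{21}{4} → -\tfrac{21}{8}w + \tfrac{21}{4}
  leading term w: subtract (\tfrac{49}{8})·g_6 from -\tfrac{21}{8}w + \tfrac{21}{4} → 0
The remainder is 0, so this S-polynomial contributes no new basis element.
An S-polynomial is built so that the two leading terms cancel; whether anything survives reduction is exactly the Gröbner-basis criterion.

S(g_4, g_5) = \tfrac{47}{12}v^{2} - \tfrac{5}{2}vw + \tfrac{59}{24}v - \tfrac{21}{8}w + \tfrac{21}{4}; remainder on division = 0.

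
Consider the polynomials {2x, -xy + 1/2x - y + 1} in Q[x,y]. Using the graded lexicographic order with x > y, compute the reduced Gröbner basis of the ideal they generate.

f_1 = 2x, LT = x.
f_2 = -xy + 1/2x - y + 1, LT = xy.

S(f_1,f_2): lcm = xy. S = 1/2x - y + 1.
  leading term x: subtract (1/4)·f_1 from 1/2x - y + 1 → -y + 1
  leading term y: no divisor's leading term divides it; move -y to the remainder.
  leading term 1: no divisor's leading term divides it; move 1 to the remainder.
  remainder -y + 1 ≠ 0; add g_3 = -y + 1 to the basis.

The other S-polynomials (S(f_1,g_3), S(f_2,g_3)) all reduce to 0 modulo the current basis, so we have a Gröbner basis.
Inter-reduce: drop elements whose leading term is divisible by another's, tail-reduce, and make monic.

G = {x, y - 1}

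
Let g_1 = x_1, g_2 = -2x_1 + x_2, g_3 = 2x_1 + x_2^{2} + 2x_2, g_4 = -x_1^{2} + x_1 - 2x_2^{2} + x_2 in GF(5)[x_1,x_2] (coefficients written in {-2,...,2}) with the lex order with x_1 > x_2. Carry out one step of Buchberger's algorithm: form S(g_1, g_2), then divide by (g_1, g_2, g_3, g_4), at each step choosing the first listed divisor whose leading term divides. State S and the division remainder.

lcm(LM(g_1), LM(g_2)) = x_1.
S = (lcm/LT(g_1))·g_1 − (lcm/LT(g_2))·g_2 = -2x_2.
Reduce S modulo (g_1, g_2, g_3, g_4) in that order:
  leading term x_2: no divisor's leading term divides it; move -2x_2 to the remainder.
The remainder -2x_2 is nonzero, so it would be added as the next basis element.
An S-polynomial is built so that the two leading terms cancel; whether anything survives reduction is exactly the Gröbner-basis criterion.

S(g_1, g_2) = -2x_2; remainder on division = -2x_2.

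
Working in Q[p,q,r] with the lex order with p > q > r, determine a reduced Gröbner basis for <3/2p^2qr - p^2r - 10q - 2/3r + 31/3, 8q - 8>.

G = {p^2r - 4/3r + 2/3, q - 1}

f_1 = 3/2p^2qr - p^2r - 10q - 2/3r + 31/3, LT = p^2qr.
f_2 = 8q - 8, LT = q.

S(f_1,f_2): lcm = p^2qr. S = 1/3p^2r - 20/3q - 4/9r + 62/9.
  reduce S modulo (f_1, f_2):
  remainder 1/3p^2r - 4/9r + 2/9 ≠ 0; add g_3 = 1/3p^2r - 4/9r + 2/9 to the basis.

The other S-polynomials (S(f_1,g_3), S(f_2,g_3)) all reduce to 0 modulo the current basis, so we have a Gröbner basis.
Inter-reduce: drop elements whose leading term is divisible by another's, tail-reduce, and make monic.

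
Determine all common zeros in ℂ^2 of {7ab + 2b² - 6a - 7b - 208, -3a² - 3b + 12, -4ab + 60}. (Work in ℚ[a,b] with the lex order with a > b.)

{(-3, -5)}

Compute a lex Gröbner basis by Buchberger's algorithm.
f_1 = 7ab - 6a + 2b² - 7b - 208, LT = ab.
f_2 = -3a² - 3b + 12, LT = a².
f_3 = -4ab + 60, LT = ab.

S(f_1,f_2): lcm = a²b. S = -6/7a² + 2/7ab² - ab - 208/7a - b² + 4b.
  reduce S modulo (f_1, f_2, f_3):
  remainder -10414/343a - 4/49b³ - 171/343b² + 617/49b - 8872/343 ≠ 0; add h_4 = -10414/343a - 4/49b³ - 171/343b² + 617/49b - 8872/343 to the basis.

S(f_1,f_3): lcm = ab. S = -6/7a + 2/7b² - b - 103/7.
  reduce S modulo (f_1, f_2, f_3, h_4):
  remainder 12/5207b³ + 1561/5207b² - 7058/5207b - 72815/5207 ≠ 0; add h_5 = 12/5207b³ + 1561/5207b² - 7058/5207b - 72815/5207 to the basis.

S(f_2,f_3): lcm = a²b. S = 15a + b² - 4b.
  reduce S modulo (f_1, f_2, f_3, h_4, h_5):
  remainder 6b² - 43/2b - 515/2 ≠ 0; add h_6 = 6b² - 43/2b - 515/2 to the basis.

S(f_1,h_4): lcm = ab. S = -6/7a - 14/5207b⁴ - 171/10414b³ + 51061/72898b² - 9643/5207b - 208/7.
  reduce S modulo (f_1, f_2, f_3, h_4, h_5, h_6):
  remainder 8351/432b + 41755/432 ≠ 0; add h_7 = 8351/432b + 41755/432 to the basis.

The other S-polynomials (S(f_2,h_4), S(f_3,h_4), S(f_1,h_5), S(f_2,h_5), S(f_3,h_5), S(h_4,h_5), S(f_1,h_6), S(f_2,h_6), S(f_3,h_6), S(h_4,h_6), S(h_5,h_6), S(f_1,h_7), S(f_2,h_7), S(f_3,h_7), S(h_4,h_7), S(h_5,h_7), S(h_6,h_7)) all reduce to 0 modulo the current basis, so we have a Gröbner basis.
Inter-reduce: drop elements whose leading term is divisible by another's, tail-reduce, and make monic.
Reduced Gröbner basis: {a + 3, b + 5}.

Elimination: the polynomial b + 5 lies in the elimination ideal for b, so b ∈ {-5}. For each such b, the remaining basis elements (now univariate) give the rest of the solution.
  b = -5: the earlier basis element becomes a + 3 = 0, giving a = -3 — point (-3, -5).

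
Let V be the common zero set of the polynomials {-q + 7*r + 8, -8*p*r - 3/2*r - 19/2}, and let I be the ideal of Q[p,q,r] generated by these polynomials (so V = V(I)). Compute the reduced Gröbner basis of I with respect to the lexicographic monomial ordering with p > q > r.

f_1 = -q + 7*r + 8, LT = q.
f_2 = -8*p*r - 3/2*r - 19/2, LT = p*r.

The S-polynomials (S(f_1,f_2)) all reduce to 0 modulo the current basis, so we have a Gröbner basis.

G = {p*r + 3/16*r + 19/16, q - 7*r - 8}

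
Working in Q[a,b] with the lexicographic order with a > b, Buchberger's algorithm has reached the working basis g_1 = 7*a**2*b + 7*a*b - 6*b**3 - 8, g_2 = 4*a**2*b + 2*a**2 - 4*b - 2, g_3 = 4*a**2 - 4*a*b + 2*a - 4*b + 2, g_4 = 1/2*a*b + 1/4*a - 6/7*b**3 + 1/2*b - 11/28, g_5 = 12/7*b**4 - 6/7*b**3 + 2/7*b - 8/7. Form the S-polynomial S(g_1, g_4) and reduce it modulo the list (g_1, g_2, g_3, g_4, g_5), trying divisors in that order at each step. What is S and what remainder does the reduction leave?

S(g_1, g_4) = -1/2*a**2 + 12/7*a*b**3 + 11/14*a - 6/7*b**3 - 8/7; remainder on division = 15/14*a - 132/49*b**3 + 12/7*b**2 + 6/7*b - 93/98.

lcm(LM(g_1), LM(g_4)) = a**2*b.
S = (lcm/LT(g_1))·g_1 − (lcm/LT(g_4))·g_4 = -1/2*a**2 + 12/7*a*b**3 + 11/14*a - 6/7*b**3 - 8/7.
Reduce S modulo (g_1, g_2, g_3, g_4, g_5) in that order:
  leading term a**2: subtract (-1/8)·g_3 from -1/2*a**2 + 12/7*a*b**3 + 11/14*a - 6/7*b**3 - 8/7 → 12/7*a*b**3 - 1/2*a*b + 29/28*a - 6/7*b**3 - 1/2*b - 25/28
  leading term a*b**3: subtract (24/7*b**2)·g_4 from 12/7*a*b**3 - 1/2*a*b + 29/28*a - 6/7*b**3 - 1/2*b - 25/28 → -6/7*a*b**2 - 1/2*a*b + 29/28*a + 144/49*b**5 - 18/7*b**3 + 66/49*b**2 - 1/2*b - 25/28
  leading term a*b**2: subtract (-12/7*b)·g_4 from -6/7*a*b**2 - 1/2*a*b + 29/28*a + 144/49*b**5 - 18/7*b**3 + 66/49*b**2 - 1/2*b - 25/28 → -1/14*a*b + 29/28*a + 144/49*b**5 - 72/49*b**4 - 18/7*b**3 + 108/49*b**2 - 115/98*b - 25/28
  leading term a*b: subtract (-1/7)·g_4 from -1/14*a*b + 29/28*a + 144/49*b**5 - 72/49*b**4 - 18/7*b**3 + 108/49*b**2 - 115/98*b - 25/28 → 15/14*a + 144/49*b**5 - 72/49*b**4 - 132/49*b**3 + 108/49*b**2 - 54/49*b - 93/98
  leading term a: no divisor's leading term divides it; move 15/14*a to the remainder.
  leading term b**5: subtract (12/7*b)·g_5 from 144/49*b**5 - 72/49*b**4 - 132/49*b**3 + 108/49*b**2 - 54/49*b - 93/98 → -132/49*b**3 + 12/7*b**2 + 6/7*b - 93/98
  leading term b**3: no divisor's leading term divides it; move -132/49*b**3 to the remainder.
  leading term b**2: no divisor's leading term divides it; move 12/7*b**2 to the remainder.
  leading term b: no divisor's leading term divides it; move 6/7*b to the remainder.
  leading term 1: no divisor's leading term divides it; move -93/98 to the remainder.
The remainder 15/14*a - 132/49*b**3 + 12/7*b**2 + 6/7*b - 93/98 is nonzero, so it would be added as the next basis element.
An S-polynomial is built so that the two leading terms cancel; whether anything survives reduction is exactly the Gröbner-basis criterion.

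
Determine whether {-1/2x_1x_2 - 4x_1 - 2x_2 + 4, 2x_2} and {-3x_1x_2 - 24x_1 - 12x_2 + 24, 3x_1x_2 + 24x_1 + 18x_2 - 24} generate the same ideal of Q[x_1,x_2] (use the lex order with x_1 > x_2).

Yes, the ideals are equal.

Equality of ideals is decidable: compute both reduced Gröbner bases (unique for the ordering) and check whether they agree.
Buchberger on the first generating set:
f_1 = -1/2x_1x_2 - 4x_1 - 2x_2 + 4, LT = x_1x_2.
f_2 = 2x_2, LT = x_2.

S(f_1,f_2): lcm = x_1x_2. S = 8x_1 + 4x_2 - 8.
  leading term x_1: no divisor's leading term divides it; move 8x_1 to the remainder.
  leading term x_2: subtract (2)·f_2 from 4x_2 - 8 → -8
  leading term 1: no divisor's leading term divides it; move -8 to the remainder.
  remainder 8x_1 - 8 ≠ 0; add g_3 = 8x_1 - 8 to the basis.

The other S-polynomials (S(f_1,g_3), S(f_2,g_3)) all reduce to 0 modulo the current basis, so we have a Gröbner basis.
Inter-reduce: drop elements whose leading term is divisible by another's, tail-reduce, and make monic.
Reduced Gröbner basis: {x_1 - 1, x_2}.

Buchberger on the second generating set:
h_1 = -3x_1x_2 - 24x_1 - 12x_2 + 24, LT = x_1x_2.
h_2 = 3x_1x_2 + 24x_1 + 18x_2 - 24, LT = x_1x_2.

S(h_1,h_2): lcm = x_1x_2. S = -2x_2.
  leading term x_2: no divisor's leading term divides it; move -2x_2 to the remainder.
  remainder -2x_2 ≠ 0; add k_3 = -2x_2 to the basis.

S(h_1,k_3): lcm = x_1x_2. S = 8x_1 + 4x_2 - 8.
  leading term x_1: no divisor's leading term divides it; move 8x_1 to the remainder.
  leading term x_2: subtract (-2)·k_3 from 4x_2 - 8 → -8
  leading term 1: no divisor's leading term divides it; move -8 to the remainder.
  remainder 8x_1 - 8 ≠ 0; add k_4 = 8x_1 - 8 to the basis.

The other S-polynomials (S(h_2,k_3), S(h_1,k_4), S(h_2,k_4), S(k_3,k_4)) all reduce to 0 modulo the current basis, so we have a Gröbner basis.
Inter-reduce: drop elements whose leading term is divisible by another's, tail-reduce, and make monic.
Reduced Gröbner basis: {x_1 - 1, x_2}.

These coincide, so the ideals are equal.
The choice of monomial ordering does not affect the verdict — as long as both bases are computed under the same ordering, their equality decides ideal equality.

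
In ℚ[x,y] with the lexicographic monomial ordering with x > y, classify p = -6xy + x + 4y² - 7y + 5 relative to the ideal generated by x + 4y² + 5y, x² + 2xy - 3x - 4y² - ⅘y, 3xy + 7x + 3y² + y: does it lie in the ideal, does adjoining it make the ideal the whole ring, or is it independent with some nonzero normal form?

Adjoining -6xy + x + 4y² - 7y + 5 makes the ideal the whole ring: the system is inconsistent.

First compute the reduced Gröbner basis of I by Buchberger's algorithm.
f_1 = x + 4y² + 5y, LT = x.
f_2 = x² + 2xy - 3x - 4y² - ⅘y, LT = x².
f_3 = 3xy + 7x + 3y² + y, LT = xy.

S(f_1,f_2): lcm = x². S = 4xy² + 3xy + 3x + 4y² + ⅘y.
  leading term xy²: subtract (4y²)·f_1 from 4xy² + 3xy + 3x + 4y² + ⅘y → 3xy + 3x - 16y⁴ - 20y³ + 4y² + ⅘y
  leading term xy: subtract (3y)·f_1 from 3xy + 3x - 16y⁴ - 20y³ + 4y² + ⅘y → 3x - 16y⁴ - 32y³ - 11y² + ⅘y
  leading term x: subtract (3)·f_1 from 3x - 16y⁴ - 32y³ - 11y² + ⅘y → -16y⁴ - 32y³ - 23y² - 71/5y
  leading term y⁴: no divisor's leading term divides it; move -16y⁴ to the remainder.
  leading term y³: no divisor's leading term divides it; move -32y³ to the remainder.
  leading term y²: no divisor's leading term divides it; move -23y² to the remainder.
  leading term y: no divisor's leading term divides it; move -71/5y to the remainder.
  remainder -16y⁴ - 32y³ - 23y² - 71/5y ≠ 0; add h_4 = -16y⁴ - 32y³ - 23y² - 71/5y to the basis.

S(f_1,f_3): lcm = xy. S = -7/3x + 4y³ + 4y² - ⅓y.
  leading term x: subtract (-7/3)·f_1 from -7/3x + 4y³ + 4y² - ⅓y → 4y³ + 40/3y² + 34/3y
  leading term y³: no divisor's leading term divides it; move 4y³ to the remainder.
  leading term y²: no divisor's leading term divides it; move 40/3y² to the remainder.
  leading term y: no divisor's leading term divides it; move 34/3y to the remainder.
  remainder 4y³ + 40/3y² + 34/3y ≠ 0; add h_5 = 4y³ + 40/3y² + 34/3y to the basis.

S(f_2,f_3): lcm = x²y. S = -7/3x² + xy² - 10/3xy - 4y³ - ⅘y².
  leading term x²: subtract (-7/3x)·f_1 from -7/3x² + xy² - 10/3xy - 4y³ - ⅘y² → 31/3xy² + 25/3xy - 4y³ - ⅘y²
  leading term xy²: subtract (31/3y²)·f_1 from 31/3xy² + 25/3xy - 4y³ - ⅘y² → 25/3xy - 124/3y⁴ - 167/3y³ - ⅘y²
  leading term xy: subtract (25/3y)·f_1 from 25/3xy - 124/3y⁴ - 167/3y³ - ⅘y² → -124/3y⁴ - 89y³ - 637/15y²
  leading term y⁴: subtract (31/12)·h_4 from -124/3y⁴ - 89y³ - 637/15y² → -19/3y³ + 339/20y² + 2201/60y
  leading term y³: subtract (-19/12)·h_5 from -19/3y³ + 339/20y² + 2201/60y → 6851/180y² + 9833/180y
  leading term y²: no divisor's leading term divides it; move 6851/180y² to the remainder.
  leading term y: no divisor's leading term divides it; move 9833/180y to the remainder.
  remainder 6851/180y² + 9833/180y ≠ 0; add h_6 = 6851/180y² + 9833/180y to the basis.

S(f_3,h_4): lcm = xy⁴. S = ⅓xy³ - 23/16xy² - 71/80xy + y⁵ + ⅓y⁴.
  leading term xy³: subtract (⅓y³)·f_1 from ⅓xy³ - 23/16xy² - 71/80xy + y⁵ + ⅓y⁴ → -23/16xy² - 71/80xy - ⅓y⁵ - 4/3y⁴
  leading term xy²: subtract (-23/16y²)·f_1 from -23/16xy² - 71/80xy - ⅓y⁵ - 4/3y⁴ → -71/80xy - ⅓y⁵ + 53/12y⁴ + 115/16y³
  leading term xy: subtract (-71/80y)·f_1 from -71/80xy - ⅓y⁵ + 53/12y⁴ + 115/16y³ → -⅓y⁵ + 53/12y⁴ + 859/80y³ + 71/16y²
  leading term y⁵: subtract (1/48y)·h_4 from -⅓y⁵ + 53/12y⁴ + 859/80y³ + 71/16y² → 61/12y⁴ + 673/60y³ + 71/15y²
  leading term y⁴: subtract (-61/192)·h_4 from 61/12y⁴ + 673/60y³ + 71/15y² → 21/20y³ - 2471/960y² - 4331/960y
  leading term y³: subtract (21/80)·h_5 from 21/20y³ - 2471/960y² - 4331/960y → -5831/960y² - 7187/960y
  leading term y²: subtract (-1029/6448)·h_6 from -5831/960y² - 7187/960y → 79393/64480y
  leading term y: no divisor's leading term divides it; move 79393/64480y to the remainder.
  remainder 79393/64480y ≠ 0; add h_7 = 79393/64480y to the basis.

The other S-polynomials (S(f_1,h_4), S(f_2,h_4), S(f_1,h_5), S(f_2,h_5), S(f_3,h_5), S(h_4,h_5), S(f_1,h_6), S(f_2,h_6), S(f_3,h_6), S(h_4,h_6), S(h_5,h_6), S(f_1,h_7), S(f_2,h_7), S(f_3,h_7), S(h_4,h_7), S(h_5,h_7), S(h_6,h_7)) all reduce to 0 modulo the current basis, so we have a Gröbner basis.
Inter-reduce: drop elements whose leading term is divisible by another's, tail-reduce, and make monic.
Reduced Gröbner basis: {x, y}.
Label its elements g_1 = x, g_2 = y.

Reduce p = -6xy + x + 4y² - 7y + 5 modulo G:
  leading term xy: subtract (-6y)·g_1 from -6xy + x + 4y² - 7y + 5 → x + 4y² - 7y + 5
  leading term x: subtract (1)·g_1 from x + 4y² - 7y + 5 → 4y² - 7y + 5
  leading term y²: subtract (4y)·g_2 from 4y² - 7y + 5 → -7y + 5
  leading term y: subtract (-7)·g_2 from -7y + 5 → 5
  leading term 1: no divisor's leading term divides it; move 5 to the remainder.
  normal form = 5.
The normal form is nonzero, so p ∉ I. Since p minus its normal form lies in I, I + (p) = I + (r) where r = 5; decide whether this ideal is the whole ring.
Here r = 5 is a nonzero constant, hence a unit: 1 ∈ I + (p), the Gröbner basis of I + (p) is {1}, and the enlarged system has no common solution — adjoining p is inconsistent.

The remainder on division by a Gröbner basis is unique — it is the normal form.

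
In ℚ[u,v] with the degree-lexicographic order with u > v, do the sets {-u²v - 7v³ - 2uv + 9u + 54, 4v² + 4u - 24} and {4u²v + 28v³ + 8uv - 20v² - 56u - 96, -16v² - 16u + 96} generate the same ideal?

Two ideals are equal iff their reduced Gröbner bases coincide (the reduced basis is unique for a fixed ordering).
Buchberger on the first generating set:
f_1 = -u²v - 7v³ - 2uv + 9u + 54, LT = u²v.
f_2 = 4v² + 4u - 24, LT = v².

S(f_1,f_2): lcm = u²v². S = 7v⁴ - u³ + 2uv² + 6u² - 9uv - 54v.
  reduce S modulo (f_1, f_2):
  remainder -u³ + 11u² - 9uv - 72u - 54v + 252 ≠ 0; add g_3 = -u³ + 11u² - 9uv - 72u - 54v + 252 to the basis.

The other S-polynomials (S(f_1,g_3), S(f_2,g_3)) all reduce to 0 modulo the current basis, so we have a Gröbner basis.
Inter-reduce: drop elements whose leading term is divisible by another's, tail-reduce, and make monic.
Reduced Gröbner basis: {u³ - 11u² + 9uv + 72u + 54v - 252, u²v - 5uv - 9u + 42v - 54, v² + u - 6}.

Buchberger on the second generating set:
h_1 = 4u²v + 28v³ + 8uv - 20v² - 56u - 96, LT = u²v.
h_2 = -16v² - 16u + 96, LT = v².

S(h_1,h_2): lcm = u²v². S = 7v⁴ - u³ + 2uv² - 5v³ + 6u² - 14uv - 24v.
  reduce S modulo (h_1, h_2):
  remainder -u³ + 11u² - 9uv - 72u - 54v + 252 ≠ 0; add k_3 = -u³ + 11u² - 9uv - 72u - 54v + 252 to the basis.

The other S-polynomials (S(h_1,k_3), S(h_2,k_3)) all reduce to 0 modulo the current basis, so we have a Gröbner basis.
Inter-reduce: drop elements whose leading term is divisible by another's, tail-reduce, and make monic.
Reduced Gröbner basis: {u³ - 11u² + 9uv + 72u + 54v - 252, u²v - 5uv - 9u + 42v - 54, v² + u - 6}.

The two bases agree; hence the ideals are identical.

Yes, the ideals are equal.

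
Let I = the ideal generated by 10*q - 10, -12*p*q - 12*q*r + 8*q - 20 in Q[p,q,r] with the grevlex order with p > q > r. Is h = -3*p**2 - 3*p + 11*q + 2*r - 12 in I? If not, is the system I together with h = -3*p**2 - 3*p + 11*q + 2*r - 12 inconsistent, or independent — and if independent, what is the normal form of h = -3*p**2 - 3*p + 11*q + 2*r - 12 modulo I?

First compute the reduced Gröbner basis of I by Buchberger's algorithm.
f_1 = 10*q - 10, LT = q.
f_2 = -12*p*q - 12*q*r + 8*q - 20, LT = p*q.

S(f_1,f_2): lcm = p*q. S = -q*r - p + 2/3*q - 5/3.
  leading term q*r: subtract (-1/10*r)·f_1 from -q*r - p + 2/3*q - 5/3 → -p + 2/3*q - r - 5/3
  leading term p: no divisor's leading term divides it; move -p to the remainder.
  leading term q: subtract (1/15)·f_1 from 2/3*q - r - 5/3 → -r - 1
  leading term r: no divisor's leading term divides it; move -r to the remainder.
  leading term 1: no divisor's leading term divides it; move -1 to the remainder.
  remainder -p - r - 1 ≠ 0; add k_3 = -p - r - 1 to the basis.

The other S-polynomials (S(f_1,k_3), S(f_2,k_3)) all reduce to 0 modulo the current basis, so we have a Gröbner basis.
Inter-reduce: drop elements whose leading term is divisible by another's, tail-reduce, and make monic.
Reduced Gröbner basis: {p + r + 1, q - 1}.
Label its elements g_1 = p + r + 1, g_2 = q - 1.

Reduce h = -3*p**2 - 3*p + 11*q + 2*r - 12 modulo G:
  leading term p**2: subtract (-3*p)·g_1 from -3*p**2 - 3*p + 11*q + 2*r - 12 → 3*p*r + 11*q + 2*r - 12
  leading term p*r: subtract (3*r)·g_1 from 3*p*r + 11*q + 2*r - 12 → -3*r**2 + 11*q - r - 12
  leading term r**2: no divisor's leading term divides it; move -3*r**2 to the remainder.
  leading term q: subtract (11)·g_2 from 11*q - r - 12 → -r - 1
  leading term r: no divisor's leading term divides it; move -r to the remainder.
  leading term 1: no divisor's leading term divides it; move -1 to the remainder.
  normal form = -3*r**2 - r - 1.
The normal form is nonzero, so h ∉ I. Since h minus its normal form lies in I, I + (h) = I + (n) where n = -3*r**2 - r - 1; decide whether this ideal is the whole ring.
Run Buchberger on G together with n (pairs among the g_i already reduce to 0 since G is a Gröbner basis):
g_1 = p + r + 1, LT = p.
g_2 = q - 1, LT = q.
n = -3*r**2 - r - 1, LT = r**2.

The S-polynomials (S(g_1,g_2), S(g_1,n), S(g_2,n)) all reduce to 0 modulo the current basis, so we have a Gröbner basis.
Inter-reduce: drop elements whose leading term is divisible by another's, tail-reduce, and make monic.
Reduced Gröbner basis: {r**2 + 1/3*r + 1/3, p + r + 1, q - 1}.
The reduced Gröbner basis of I + (h) is {r**2 + 1/3*r + 1/3, p + r + 1, q - 1} ≠ {1}, a proper ideal, so the enlarged system stays consistent: h is independent of I, with normal form -3*r**2 - r - 1.

-3*p**2 - 3*p + 11*q + 2*r - 12 is independent of I; its normal form modulo I is -3*r**2 - r - 1.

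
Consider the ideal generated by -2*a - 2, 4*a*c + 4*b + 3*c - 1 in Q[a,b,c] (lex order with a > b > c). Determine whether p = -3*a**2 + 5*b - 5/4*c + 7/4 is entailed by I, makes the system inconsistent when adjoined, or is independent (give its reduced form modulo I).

First compute the reduced Gröbner basis of I by Buchberger's algorithm.
f_1 = -2*a - 2, LT = a.
f_2 = 4*a*c + 4*b + 3*c - 1, LT = a*c.

S(f_1,f_2): lcm = a*c. S = -b + 1/4*c + 1/4.
  leading term b: no divisor's leading term divides it; move -b to the remainder.
  leading term c: no divisor's leading term divides it; move 1/4*c to the remainder.
  leading term 1: no divisor's leading term divides it; move 1/4 to the remainder.
  remainder -b + 1/4*c + 1/4 ≠ 0; add h_3 = -b + 1/4*c + 1/4 to the basis.

S(f_1,h_3): leading monomials are coprime, so the S-polynomial reduces to 0 (Buchberger's first criterion).
S(f_2,h_3): leading monomials are coprime, so the S-polynomial reduces to 0 (Buchberger's first criterion).
Every S-polynomial of the final basis reduces to 0, so we have a Gröbner basis.
Inter-reduce: drop elements whose leading term is divisible by another's, tail-reduce, and make monic.
Reduced Gröbner basis: {a + 1, b - 1/4*c - 1/4}.
Label its elements g_1 = a + 1, g_2 = b - 1/4*c - 1/4.

Reduce p = -3*a**2 + 5*b - 5/4*c + 7/4 modulo G:
  leading term a**2: subtract (-3*a)·g_1 from -3*a**2 + 5*b - 5/4*c + 7/4 → 3*a + 5*b - 5/4*c + 7/4
  leading term a: subtract (3)·g_1 from 3*a + 5*b - 5/4*c + 7/4 → 5*b - 5/4*c - 5/4
  leading term b: subtract (5)·g_2 from 5*b - 5/4*c - 5/4 → 0
  normal form = 0.
Since the normal form is 0, p ∈ I.

Ideal membership is decidable via reduction modulo a Gröbner basis.

-3*a**2 + 5*b - 5/4*c + 7/4 lies in I (it reduces to 0).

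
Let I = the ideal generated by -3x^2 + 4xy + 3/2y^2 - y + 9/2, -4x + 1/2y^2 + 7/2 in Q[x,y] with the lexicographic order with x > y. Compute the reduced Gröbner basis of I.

f_1 = -3x^2 + 4xy + 3/2y^2 - y + 9/2, LT = x^2.
f_2 = -4x + 1/2y^2 + 7/2, LT = x.

S(f_1,f_2): lcm = x^2. S = 1/8xy^2 - 4/3xy + 7/8x - 1/2y^2 + 1/3y - 3/2.
  leading term xy^2: subtract (-1/32y^2)·f_2 from 1/8xy^2 - 4/3xy + 7/8x - 1/2y^2 + 1/3y - 3/2 → -4/3xy + 7/8x + 1/64y^4 - 25/64y^2 + 1/3y - 3/2
  leading term xy: subtract (1/3y)·f_2 from -4/3xy + 7/8x + 1/64y^4 - 25/64y^2 + 1/3y - 3/2 → 7/8x + 1/64y^4 - 1/6y^3 - 25/64y^2 - 5/6y - 3/2
  leading term x: subtract (-7/32)·f_2 from 7/8x + 1/64y^4 - 1/6y^3 - 25/64y^2 - 5/6y - 3/2 → 1/64y^4 - 1/6y^3 - 9/32y^2 - 5/6y - 47/64
  leading term y^4: no divisor's leading term divides it; move 1/64y^4 to the remainder.
  leading term y^3: no divisor's leading term divides it; move -1/6y^3 to the remainder.
  leading term y^2: no divisor's leading term divides it; move -9/32y^2 to the remainder.
  leading term y: no divisor's leading term divides it; move -5/6y to the remainder.
  leading term 1: no divisor's leading term divides it; move -47/64 to the remainder.
  remainder 1/64y^4 - 1/6y^3 - 9/32y^2 - 5/6y - 47/64 ≠ 0; add g_3 = 1/64y^4 - 1/6y^3 - 9/32y^2 - 5/6y - 47/64 to the basis.

S(f_1,g_3): leading monomials are coprime, so the S-polynomial reduces to 0 (Buchberger's first criterion).
S(f_2,g_3): leading monomials are coprime, so the S-polynomial reduces to 0 (Buchberger's first criterion).
Every S-polynomial of the final basis reduces to 0, so we have a Gröbner basis.
Inter-reduce: drop elements whose leading term is divisible by another's, tail-reduce, and make monic.

G = {x - 1/8y^2 - 7/8, y^4 - 32/3y^3 - 18y^2 - 160/3y - 47}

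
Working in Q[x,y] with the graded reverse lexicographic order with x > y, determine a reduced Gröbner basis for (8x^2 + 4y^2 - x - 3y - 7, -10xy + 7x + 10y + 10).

G = {y^3 - 29/20y^2 + 17/5x + 21/40y + 119/40, x^2 + 1/2y^2 - 1/8x - 3/8y - 7/8, xy - 7/10x - y - 1}

f_1 = 8x^2 + 4y^2 - x - 3y - 7, LT = x^2.
f_2 = -10xy + 7x + 10y + 10, LT = xy.

S(f_1,f_2): lcm = x^2y. S = 1/2y^3 + 7/10x^2 + 7/8xy - 3/8y^2 + x - 7/8y.
  leading term y^3: no divisor's leading term divides it; move 1/2y^3 to the remainder.
  leading term x^2: subtract (7/80)·f_1 from 7/10x^2 + 7/8xy - 3/8y^2 + x - 7/8y → 7/8xy - 29/40y^2 + 87/80x - 49/80y + 49/80
  leading term xy: subtract (-7/80)·f_2 from 7/8xy - 29/40y^2 + 87/80x - 49/80y + 49/80 → -29/40y^2 + 17/10x + 21/80y + 119/80
  leading term y^2: no divisor's leading term divides it; move -29/40y^2 to the remainder.
  leading term x: no divisor's leading term divides it; move 17/10x to the remainder.
  leading term y: no divisor's leading term divides it; move 21/80y to the remainder.
  leading term 1: no divisor's leading term divides it; move 119/80 to the remainder.
  remainder 1/2y^3 - 29/40y^2 + 17/10x + 21/80y + 119/80 ≠ 0; add g_3 = 1/2y^3 - 29/40y^2 + 17/10x + 21/80y + 119/80 to the basis.

The other S-polynomials (S(f_1,g_3), S(f_2,g_3)) all reduce to 0 modulo the current basis, so we have a Gröbner basis.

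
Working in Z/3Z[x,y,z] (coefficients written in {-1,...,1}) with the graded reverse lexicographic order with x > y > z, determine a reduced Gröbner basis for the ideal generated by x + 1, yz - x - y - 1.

G = {yz - y, x + 1}

The reduced Gröbner basis is the canonical form of the ideal for this ordering.

f_1 = x + 1, LT = x.
f_2 = yz - x - y - 1, LT = yz.

The S-polynomials (S(f_1,f_2)) all reduce to 0 modulo the current basis, so we have a Gröbner basis.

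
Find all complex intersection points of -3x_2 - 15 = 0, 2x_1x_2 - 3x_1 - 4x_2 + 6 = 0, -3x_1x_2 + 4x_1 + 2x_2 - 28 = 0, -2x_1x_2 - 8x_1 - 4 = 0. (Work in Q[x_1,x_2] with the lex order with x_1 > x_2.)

Compute a lex Gröbner basis by Buchberger's algorithm.
f_1 = -3x_2 - 15, LT = x_2.
f_2 = 2x_1x_2 - 3x_1 - 4x_2 + 6, LT = x_1x_2.
f_3 = -3x_1x_2 + 4x_1 + 2x_2 - 28, LT = x_1x_2.
f_4 = -2x_1x_2 - 8x_1 - 4, LT = x_1x_2.

S(f_1,f_2): lcm = x_1x_2. S = 13/2x_1 + 2x_2 - 3.
  leading term x_1: no divisor's leading term divides it; move 13/2x_1 to the remainder.
  leading term x_2: subtract (-2/3)·f_1 from 2x_2 - 3 → -13
  leading term 1: no divisor's leading term divides it; move -13 to the remainder.
  remainder 13/2x_1 - 13 ≠ 0; add h_5 = 13/2x_1 - 13 to the basis.

S(f_1,f_3): lcm = x_1x_2. S = 19/3x_1 + 2/3x_2 - 28/3.
  leading term x_1: subtract (38/39)·h_5 from 19/3x_1 + 2/3x_2 - 28/3 → 2/3x_2 + 10/3
  leading term x_2: subtract (-2/9)·f_1 from 2/3x_2 + 10/3 → 0
  remainder 0.

S(f_1,f_4): lcm = x_1x_2. S = x_1 - 2.
  leading term x_1: subtract (2/13)·h_5 from x_1 - 2 → 0
  remainder 0.

S(f_2,f_3): lcm = x_1x_2. S = -1/6x_1 - 4/3x_2 - 19/3.
  leading term x_1: subtract (-1/39)·h_5 from -1/6x_1 - 4/3x_2 - 19/3 → -4/3x_2 - 20/3
  leading term x_2: subtract (4/9)·f_1 from -4/3x_2 - 20/3 → 0
  remainder 0.

S(f_2,f_4): lcm = x_1x_2. S = -11/2x_1 - 2x_2 + 1.
  leading term x_1: subtract (-11/13)·h_5 from -11/2x_1 - 2x_2 + 1 → -2x_2 - 10
  leading term x_2: subtract (2/3)·f_1 from -2x_2 - 10 → 0
  remainder 0.

S(f_3,f_4): lcm = x_1x_2. S = -16/3x_1 - 2/3x_2 + 22/3.
  leading term x_1: subtract (-32/39)·h_5 from -16/3x_1 - 2/3x_2 + 22/3 → -2/3x_2 - 10/3
  leading term x_2: subtract (2/9)·f_1 from -2/3x_2 - 10/3 → 0
  remainder 0.

S(f_1,h_5): leading monomials are coprime, so the S-polynomial reduces to 0 (Buchberger's first criterion).
S(f_2,h_5): lcm = x_1x_2. S = -3/2x_1 + 3.
  leading term x_1: subtract (-3/13)·h_5 from -3/2x_1 + 3 → 0
  remainder 0.

S(f_3,h_5): lcm = x_1x_2. S = -4/3x_1 + 4/3x_2 + 28/3.
  leading term x_1: subtract (-8/39)·h_5 from -4/3x_1 + 4/3x_2 + 28/3 → 4/3x_2 + 20/3
  leading term x_2: subtract (-4/9)·f_1 from 4/3x_2 + 20/3 → 0
  remainder 0.

S(f_4,h_5): lcm = x_1x_2. S = 4x_1 + 2x_2 + 2.
  leading term x_1: subtract (8/13)·h_5 from 4x_1 + 2x_2 + 2 → 2x_2 + 10
  leading term x_2: subtract (-2/3)·f_1 from 2x_2 + 10 → 0
  remainder 0.

Every S-polynomial of the final basis reduces to 0, so we have a Gröbner basis.
Inter-reduce: drop elements whose leading term is divisible by another's, tail-reduce, and make monic.
Reduced Gröbner basis: {x_1 - 2, x_2 + 5}.

From the last basis element, x_2 + 5 = 0, so x_2 takes values in {-5}. Each choice, substituted upward through the basis, yields the corresponding point(s) of the solution set.
  x_2 = -5: the earlier basis element becomes x_1 - 2 = 0, giving x_1 = 2 — point (2, -5).
Substituting each solution back into the original system confirms all equations vanish.

{(2, -5)}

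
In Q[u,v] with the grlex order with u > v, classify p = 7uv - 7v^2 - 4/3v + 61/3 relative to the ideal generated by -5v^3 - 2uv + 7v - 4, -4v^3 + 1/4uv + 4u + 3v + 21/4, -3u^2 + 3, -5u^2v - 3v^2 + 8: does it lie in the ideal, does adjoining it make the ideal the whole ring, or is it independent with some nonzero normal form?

First compute the reduced Gröbner basis of I by Buchberger's algorithm.
f_1 = -5v^3 - 2uv + 7v - 4, LT = v^3.
f_2 = -4v^3 + 1/4uv + 4u + 3v + 21/4, LT = v^3.
f_3 = -3u^2 + 3, LT = u^2.
f_4 = -5u^2v - 3v^2 + 8, LT = u^2v.

S(f_1,f_2): lcm = v^3. S = 37/80uv + u - 13/20v + 169/80.
  reduce S modulo (f_1, f_2, f_3, f_4):
  remainder 37/80uv + u - 13/20v + 169/80 ≠ 0; add h_5 = 37/80uv + u - 13/20v + 169/80 to the basis.

S(f_1,f_4): lcm = u^2v^3. S = 2/5u^3v - 3/5v^4 - 7/5u^2v + 4/5u^2 + 8/5v^2.
  reduce S modulo (f_1, f_2, f_3, f_4, h_5):
  remainder 203/185v^2 + 352/1369u - 2989/1369v + 9194/6845 ≠ 0; add h_6 = 203/185v^2 + 352/1369u - 2989/1369v + 9194/6845 to the basis.

S(f_3,f_4): lcm = u^2v. S = -3/5v^2 - v + 8/5.
  reduce S modulo (f_1, f_2, f_3, f_4, h_5, h_6):
  remainder 1056/7511u - 2354/1073v + 17534/7511 ≠ 0; add h_7 = 1056/7511u - 2354/1073v + 17534/7511 to the basis.

S(f_1,h_5): lcm = uv^3. S = 2/5u^2v - 80/37uv^2 + 52/37v^3 - 7/5uv - 169/37v^2 + 4/5u.
  reduce S modulo (f_1, f_2, f_3, f_4, h_5, h_6, h_7):
  remainder -37229/740v + 37229/740 ≠ 0; add h_8 = -37229/740v + 37229/740 to the basis.

The other S-polynomials (S(f_1,f_3), S(f_2,f_3), S(f_2,f_4), S(f_2,h_5), S(f_3,h_5), S(f_4,h_5), S(f_1,h_6), S(f_2,h_6), S(f_3,h_6), S(f_4,h_6), S(h_5,h_6), S(f_1,h_7), S(f_2,h_7), S(f_3,h_7), S(f_4,h_7), S(h_5,h_7), S(h_6,h_7), S(f_1,h_8), S(f_2,h_8), S(f_3,h_8), S(f_4,h_8), S(h_5,h_8), S(h_6,h_8), S(h_7,h_8)) all reduce to 0 modulo the current basis, so we have a Gröbner basis.
Inter-reduce: drop elements whose leading term is divisible by another's, tail-reduce, and make monic.
Reduced Gröbner basis: {u + 1, v - 1}.
Label its elements g_1 = u + 1, g_2 = v - 1.

Reduce p = 7uv - 7v^2 - 4/3v + 61/3 modulo G:
  leading term uv: subtract (7v)·g_1 from 7uv - 7v^2 - 4/3v + 61/3 → -7v^2 - 25/3v + 61/3
  leading term v^2: subtract (-7v)·g_2 from -7v^2 - 25/3v + 61/3 → -46/3v + 61/3
  leading term v: subtract (-46/3)·g_2 from -46/3v + 61/3 → 5
  leading term 1: no divisor's leading term divides it; move 5 to the remainder.
  normal form = 5.
The normal form is nonzero, so p ∉ I. Since p minus its normal form lies in I, I + (p) = I + (r) where r = 5; decide whether this ideal is the whole ring.
Here r = 5 is a nonzero constant, hence a unit: 1 ∈ I + (p), the Gröbner basis of I + (p) is {1}, and the enlarged system has no common solution — adjoining p is inconsistent.

Adjoining 7uv - 7v^2 - 4/3v + 61/3 makes the ideal the whole ring: the system is inconsistent.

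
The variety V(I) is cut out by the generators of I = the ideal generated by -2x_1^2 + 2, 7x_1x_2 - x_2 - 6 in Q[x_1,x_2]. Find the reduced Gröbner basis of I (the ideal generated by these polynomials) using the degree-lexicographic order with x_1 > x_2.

G = {x_2^2 - 1/4x_2 - 3/4, x_1 - 8/7x_2 + 1/7}

f_1 = -2x_1^2 + 2, LT = x_1^2.
f_2 = 7x_1x_2 - x_2 - 6, LT = x_1x_2.

S(f_1,f_2): lcm = x_1^2x_2. S = 1/7x_1x_2 + 6/7x_1 - x_2.
  leading term x_1x_2: subtract (1/49)·f_2 from 1/7x_1x_2 + 6/7x_1 - x_2 → 6/7x_1 - 48/49x_2 + 6/49
  leading term x_1: no divisor's leading term divides it; move 6/7x_1 to the remainder.
  leading term x_2: no divisor's leading term divides it; move -48/49x_2 to the remainder.
  leading term 1: no divisor's leading term divides it; move 6/49 to the remainder.
  remainder 6/7x_1 - 48/49x_2 + 6/49 ≠ 0; add g_3 = 6/7x_1 - 48/49x_2 + 6/49 to the basis.

S(f_2,g_3): lcm = x_1x_2. S = 8/7x_2^2 - 2/7x_2 - 6/7.
  leading term x_2^2: no divisor's leading term divides it; move 8/7x_2^2 to the remainder.
  leading term x_2: no divisor's leading term divides it; move -2/7x_2 to the remainder.
  leading term 1: no divisor's leading term divides it; move -6/7 to the remainder.
  remainder 8/7x_2^2 - 2/7x_2 - 6/7 ≠ 0; add g_4 = 8/7x_2^2 - 2/7x_2 - 6/7 to the basis.

The other S-polynomials (S(f_1,g_3), S(f_1,g_4), S(f_2,g_4), S(g_3,g_4)) all reduce to 0 modulo the current basis, so we have a Gröbner basis.
Inter-reduce: drop elements whose leading term is divisible by another's, tail-reduce, and make monic.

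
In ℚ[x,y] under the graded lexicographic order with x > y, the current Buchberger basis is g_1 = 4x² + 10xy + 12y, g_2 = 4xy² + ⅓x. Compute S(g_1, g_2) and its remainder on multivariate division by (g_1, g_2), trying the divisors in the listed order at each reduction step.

lcm(LM(g_1), LM(g_2)) = x²y².
S = (lcm/LT(g_1))·g_1 − (lcm/LT(g_2))·g_2 = 5/2xy³ + 3y³ - 1/12x².
Reduce S modulo (g_1, g_2) in that order:
  leading term xy³: subtract (⅝y)·g_2 from 5/2xy³ + 3y³ - 1/12x² → 3y³ - 1/12x² - 5/24xy
  leading term y³: no divisor's leading term divides it; move 3y³ to the remainder.
  leading term x²: subtract (-1/48)·g_1 from -1/12x² - 5/24xy → ¼y
  leading term y: no divisor's leading term divides it; move ¼y to the remainder.
The remainder 3y³ + ¼y is nonzero, so it would be added as the next basis element.
This is the inner loop of Buchberger's algorithm — each nonzero remainder becomes a new basis element.

S(g_1, g_2) = 5/2xy³ + 3y³ - 1/12x²; remainder on division = 3y³ + ¼y.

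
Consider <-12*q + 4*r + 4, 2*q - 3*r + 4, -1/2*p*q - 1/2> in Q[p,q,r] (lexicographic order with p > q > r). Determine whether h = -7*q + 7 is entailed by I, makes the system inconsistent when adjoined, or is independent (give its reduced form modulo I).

First compute the reduced Gröbner basis of I by Buchberger's algorithm.
f_1 = -12*q + 4*r + 4, LT = q.
f_2 = 2*q - 3*r + 4, LT = q.
f_3 = -1/2*p*q - 1/2, LT = p*q.

S(f_1,f_2): lcm = q. S = 7/6*r - 7/3.
  leading term r: no divisor's leading term divides it; move 7/6*r to the remainder.
  leading term 1: no divisor's leading term divides it; move -7/3 to the remainder.
  remainder 7/6*r - 7/3 ≠ 0; add k_4 = 7/6*r - 7/3 to the basis.

S(f_1,f_3): lcm = p*q. S = -1/3*p*r - 1/3*p - 1.
  leading term p*r: subtract (-2/7*p)·k_4 from -1/3*p*r - 1/3*p - 1 → -p - 1
  leading term p: no divisor's leading term divides it; move -p to the remainder.
  leading term 1: no divisor's leading term divides it; move -1 to the remainder.
  remainder -p - 1 ≠ 0; add k_5 = -p - 1 to the basis.

The other S-polynomials (S(f_2,f_3), S(f_1,k_4), S(f_2,k_4), S(f_3,k_4), S(f_1,k_5), S(f_2,k_5), S(f_3,k_5), S(k_4,k_5)) all reduce to 0 modulo the current basis, so we have a Gröbner basis.
Inter-reduce: drop elements whose leading term is divisible by another's, tail-reduce, and make monic.
Reduced Gröbner basis: {p + 1, q - 1, r - 2}.
Label its elements g_1 = p + 1, g_2 = q - 1, g_3 = r - 2.

Reduce h = -7*q + 7 modulo G:
  leading term q: subtract (-7)·g_2 from -7*q + 7 → 0
  normal form = 0.
Since the normal form is 0, h ∈ I.

-7*q + 7 lies in I (it reduces to 0).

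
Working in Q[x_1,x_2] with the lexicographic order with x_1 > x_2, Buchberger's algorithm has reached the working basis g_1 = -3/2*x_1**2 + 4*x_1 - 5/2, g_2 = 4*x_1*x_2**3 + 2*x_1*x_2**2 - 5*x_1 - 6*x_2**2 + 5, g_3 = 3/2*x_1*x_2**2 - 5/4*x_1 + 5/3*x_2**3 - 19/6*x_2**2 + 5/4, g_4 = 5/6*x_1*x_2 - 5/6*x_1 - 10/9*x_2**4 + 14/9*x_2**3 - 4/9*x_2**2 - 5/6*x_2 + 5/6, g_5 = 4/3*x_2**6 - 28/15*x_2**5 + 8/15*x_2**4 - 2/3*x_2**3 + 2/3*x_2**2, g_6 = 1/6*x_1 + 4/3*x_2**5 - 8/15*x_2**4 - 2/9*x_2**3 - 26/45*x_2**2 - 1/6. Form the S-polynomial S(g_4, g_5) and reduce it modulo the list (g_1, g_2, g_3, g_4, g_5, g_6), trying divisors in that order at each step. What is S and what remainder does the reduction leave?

lcm(LM(g_4), LM(g_5)) = x_1*x_2**6.
S = (lcm/LT(g_4))·g_4 − (lcm/LT(g_5))·g_5 = 2/5*x_1*x_2**5 - 2/5*x_1*x_2**4 + 1/2*x_1*x_2**3 - 1/2*x_1*x_2**2 - 4/3*x_2**9 + 28/15*x_2**8 - 8/15*x_2**7 - x_2**6 + x_2**5.
Reduce S modulo (g_1, g_2, g_3, g_4, g_5, g_6) in that order:
  leading term x_1*x_2**5: subtract (1/10*x_2**2)·g_2 from 2/5*x_1*x_2**5 - 2/5*x_1*x_2**4 + 1/2*x_1*x_2**3 - 1/2*x_1*x_2**2 - 4/3*x_2**9 + 28/15*x_2**8 - 8/15*x_2**7 - x_2**6 + x_2**5 → -3/5*x_1*x_2**4 + 1/2*x_1*x_2**3 - 4/3*x_2**9 + 28/15*x_2**8 - 8/15*x_2**7 - x_2**6 + x_2**5 + 3/5*x_2**4 - 1/2*x_2**2
  leading term x_1*x_2**4: subtract (-3/20*x_2)·g_2 from -3/5*x_1*x_2**4 + 1/2*x_1*x_2**3 - 4/3*x_2**9 + 28/15*x_2**8 - 8/15*x_2**7 - x_2**6 + x_2**5 + 3/5*x_2**4 - 1/2*x_2**2 → 4/5*x_1*x_2**3 - 3/4*x_1*x_2 - 4/3*x_2**9 + 28/15*x_2**8 - 8/15*x_2**7 - x_2**6 + x_2**5 + 3/5*x_2**4 - 9/10*x_2**3 - 1/2*x_2**2 + 3/4*x_2
  leading term x_1*x_2**3: subtract (1/5)·g_2 from 4/5*x_1*x_2**3 - 3/4*x_1*x_2 - 4/3*x_2**9 + 28/15*x_2**8 - 8/15*x_2**7 - x_2**6 + x_2**5 + 3/5*x_2**4 - 9/10*x_2**3 - 1/2*x_2**2 + 3/4*x_2 → -2/5*x_1*x_2**2 - 3/4*x_1*x_2 + x_1 - 4/3*x_2**9 + 28/15*x_2**8 - 8/15*x_2**7 - x_2**6 + x_2**5 + 3/5*x_2**4 - 9/10*x_2**3 + 7/10*x_2**2 + 3/4*x_2 - 1
  leading term x_1*x_2**2: subtract (-4/15)·g_3 from -2/5*x_1*x_2**2 - 3/4*x_1*x_2 + x_1 - 4/3*x_2**9 + 28/15*x_2**8 - 8/15*x_2**7 - x_2**6 + x_2**5 + 3/5*x_2**4 - 9/10*x_2**3 + 7/10*x_2**2 + 3/4*x_2 - 1 → -3/4*x_1*x_2 + 2/3*x_1 - 4/3*x_2**9 + 28/15*x_2**8 - 8/15*x_2**7 - x_2**6 + x_2**5 + 3/5*x_2**4 - 41/90*x_2**3 - 13/90*x_2**2 + 3/4*x_2 - 2/3
  leading term x_1*x_2: subtract (-9/10)·g_4 from -3/4*x_1*x_2 + 2/3*x_1 - 4/3*x_2**9 + 28/15*x_2**8 - 8/15*x_2**7 - x_2**6 + x_2**5 + 3/5*x_2**4 - 41/90*x_2**3 - 13/90*x_2**2 + 3/4*x_2 - 2/3 → -1/12*x_1 - 4/3*x_2**9 + 28/15*x_2**8 - 8/15*x_2**7 - x_2**6 + x_2**5 - 2/5*x_2**4 + 17/18*x_2**3 - 49/90*x_2**2 + 1/12
  leading term x_1: subtract (-1/2)·g_6 from -1/12*x_1 - 4/3*x_2**9 + 28/15*x_2**8 - 8/15*x_2**7 - x_2**6 + x_2**5 - 2/5*x_2**4 + 17/18*x_2**3 - 49/90*x_2**2 + 1/12 → -4/3*x_2**9 + 28/15*x_2**8 - 8/15*x_2**7 - x_2**6 + 5/3*x_2**5 - 2/3*x_2**4 + 5/6*x_2**3 - 5/6*x_2**2
  leading term x_2**9: subtract (-x_2**3)·g_5 from -4/3*x_2**9 + 28/15*x_2**8 - 8/15*x_2**7 - x_2**6 + 5/3*x_2**5 - 2/3*x_2**4 + 5/6*x_2**3 - 5/6*x_2**2 → -5/3*x_2**6 + 7/3*x_2**5 - 2/3*x_2**4 + 5/6*x_2**3 - 5/6*x_2**2
  leading term x_2**6: subtract (-5/4)·g_5 from -5/3*x_2**6 + 7/3*x_2**5 - 2/3*x_2**4 + 5/6*x_2**3 - 5/6*x_2**2 → 0
The remainder is 0, so this S-polynomial contributes no new basis element.

S(g_4, g_5) = 2/5*x_1*x_2**5 - 2/5*x_1*x_2**4 + 1/2*x_1*x_2**3 - 1/2*x_1*x_2**2 - 4/3*x_2**9 + 28/15*x_2**8 - 8/15*x_2**7 - x_2**6 + x_2**5; remainder on division = 0.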